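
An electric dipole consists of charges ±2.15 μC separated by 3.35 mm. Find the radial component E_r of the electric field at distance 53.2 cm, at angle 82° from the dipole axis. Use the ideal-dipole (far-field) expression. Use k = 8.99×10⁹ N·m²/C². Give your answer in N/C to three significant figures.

E_r ≈ 120 N/C

Dipole moment p = qd = (2.15×10⁻⁶ C)(0.00335 m) = 7.203×10⁻⁹ C·m.
For a dipole, E_r = (2kp cosθ)/r³.
kp/r³ = (8.99×10⁹)(7.203×10⁻⁹)/(0.532)³ = 430.1 N/C.
E_r = 2·430.1·cos82° = 119.7 N/C.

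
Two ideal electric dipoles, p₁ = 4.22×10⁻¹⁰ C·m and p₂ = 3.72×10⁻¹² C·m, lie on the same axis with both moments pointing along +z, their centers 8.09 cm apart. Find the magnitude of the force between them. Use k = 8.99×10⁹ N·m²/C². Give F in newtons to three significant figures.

F ≈ 1.98×10⁻⁶ N

On-axis field of dipole 1 at distance r: E = 2kp₁/r³. Force on dipole 2 is F = p₂·dE/dr (gradient along axis).
dE/dr = −6kp₁/r⁴, so |F| = 6kp₁p₂/r⁴ (attractive for aligned moments).
F = 6(8.99×10⁹)(4.22×10⁻¹⁰)(3.72×10⁻¹²)/(0.0809)⁴ = 1.977×10⁻⁶ N.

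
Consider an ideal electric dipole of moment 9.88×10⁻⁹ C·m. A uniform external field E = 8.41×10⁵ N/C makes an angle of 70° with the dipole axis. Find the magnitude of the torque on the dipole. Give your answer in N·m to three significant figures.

Torque on an electric dipole: τ = pE sinθ.
τ = (9.88×10⁻⁹)(8.41×10⁵)·sin70° = 0.007808 N·m.

τ ≈ 0.00781 N·m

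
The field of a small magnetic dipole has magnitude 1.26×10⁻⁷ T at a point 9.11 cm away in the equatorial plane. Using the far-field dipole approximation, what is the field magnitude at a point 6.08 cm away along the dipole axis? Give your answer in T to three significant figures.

B ≈ 8.48×10⁻⁷ T

Dipole fields scale as 1/r³ in the far field.
The axial field is twice the equatorial field at the same r, so the geometry factor is 2/1.
B₂ = B₁ · (2/1) · (r₁/r₂)³ = 1.26×10⁻⁷ · 2 · (9.11/6.08)³.
(r₁/r₂)³ = (1.498)³ = 3.364.
B₂ ≈ 8.477×10⁻⁷ T.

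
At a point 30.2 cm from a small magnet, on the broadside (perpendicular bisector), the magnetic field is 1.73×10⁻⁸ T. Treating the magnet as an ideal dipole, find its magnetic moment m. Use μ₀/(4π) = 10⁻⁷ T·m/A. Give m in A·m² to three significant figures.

In the equatorial plane B = (μ₀/4π)·m/r³, so m = Br³·4π/(μ₀).
m = (1.73×10⁻⁸)·(0.302)³ / (10⁻⁷) = 0.004765 A·m².

m ≈ 0.00477 A·m²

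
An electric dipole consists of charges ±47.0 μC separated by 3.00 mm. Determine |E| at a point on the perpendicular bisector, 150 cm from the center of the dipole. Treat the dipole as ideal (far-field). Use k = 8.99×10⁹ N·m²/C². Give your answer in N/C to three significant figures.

Dipole moment p = qd = (4.70×10⁻⁵ C)(0.00300 m) = 1.41×10⁻⁷ C·m.
In the equatorial plane E = kp/r³.
E = (8.99×10⁹)(1.41×10⁻⁷) / (1.50)³ = 375.6 N/C.

E ≈ 376 N/C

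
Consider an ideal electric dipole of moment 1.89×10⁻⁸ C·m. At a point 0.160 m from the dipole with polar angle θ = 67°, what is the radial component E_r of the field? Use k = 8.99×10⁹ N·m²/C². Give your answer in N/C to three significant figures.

For a dipole, E_r = (2kp cosθ)/r³.
kp/r³ = (8.99×10⁹)(1.89×10⁻⁸)/(0.160)³ = 4.148×10⁴ N/C.
E_r = 2·4.148×10⁴·cos67° = 3.242×10⁴ N/C.

E_r ≈ 3.24×10⁴ N/C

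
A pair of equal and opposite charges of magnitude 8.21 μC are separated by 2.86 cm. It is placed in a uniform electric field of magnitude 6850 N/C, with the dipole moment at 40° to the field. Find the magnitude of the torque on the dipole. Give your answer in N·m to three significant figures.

Dipole moment p = qd = (8.21×10⁻⁶ C)(0.0286 m) = 2.348×10⁻⁷ C·m.
Torque on an electric dipole: τ = pE sinθ.
τ = (2.348×10⁻⁷)(6850)·sin40° = 0.001034 N·m.

τ ≈ 0.00103 N·m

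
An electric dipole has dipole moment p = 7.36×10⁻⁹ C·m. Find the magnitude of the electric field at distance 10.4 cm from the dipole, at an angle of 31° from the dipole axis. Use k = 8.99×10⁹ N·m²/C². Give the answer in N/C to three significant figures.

At angle θ the dipole field magnitude is E = (kp/r³)·√(1 + 3cos²θ).
kp/r³ = (8.99×10⁹)(7.36×10⁻⁹) / (0.104)³ = 5.882×10⁴ N/C.
√(1 + 3cos²31°) = √(1 + 3·0.7347) = √3.2042 ≈ 1.7900.
E ≈ 5.882×10⁴ × 1.790 = 1.053×10⁵ N/C.

E ≈ 1.05×10⁵ N/C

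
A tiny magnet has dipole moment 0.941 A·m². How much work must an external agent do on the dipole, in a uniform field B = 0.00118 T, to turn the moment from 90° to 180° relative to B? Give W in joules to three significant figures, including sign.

W ≈ 0.00111 J

W_ext = ΔU = −mB cosθ₂ + mB cosθ₁ = mB(cosθ₁ − cosθ₂).
W = (0.941)(0.00118)·(cos90° − cos180°) = (0.001110)·(+1.0000) = 0.001110 J.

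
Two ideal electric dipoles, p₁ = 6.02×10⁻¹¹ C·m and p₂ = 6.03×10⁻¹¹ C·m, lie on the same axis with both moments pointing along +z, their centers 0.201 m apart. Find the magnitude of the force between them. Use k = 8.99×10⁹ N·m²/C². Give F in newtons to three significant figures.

On-axis field of dipole 1 at distance r: E = 2kp₁/r³. Force on dipole 2 is F = p₂·dE/dr (gradient along axis).
dE/dr = −6kp₁/r⁴, so |F| = 6kp₁p₂/r⁴ (attractive for aligned moments).
F = 6(8.99×10⁹)(6.02×10⁻¹¹)(6.03×10⁻¹¹)/(0.201)⁴ = 1.200×10⁻⁷ N.

F ≈ 1.20×10⁻⁷ N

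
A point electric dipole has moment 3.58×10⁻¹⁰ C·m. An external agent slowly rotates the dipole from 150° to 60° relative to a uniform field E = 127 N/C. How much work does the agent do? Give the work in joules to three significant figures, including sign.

W_ext = ΔU = U(θ₂) − U(θ₁) = −pE cosθ₂ − (−pE cosθ₁) = pE(cosθ₁ − cosθ₂).
W = (3.58×10⁻¹⁰)(127)·(cos150° − cos60°) = (4.547×10⁻⁸)·(-1.3660) = -6.211×10⁻⁸ J.

W ≈ -6.21×10⁻⁸ J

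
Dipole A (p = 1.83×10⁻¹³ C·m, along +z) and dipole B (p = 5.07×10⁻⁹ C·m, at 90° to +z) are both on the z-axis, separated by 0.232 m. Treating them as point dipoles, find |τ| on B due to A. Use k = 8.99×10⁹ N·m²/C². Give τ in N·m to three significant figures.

τ ≈ 1.34×10⁻⁹ N·m

The second dipole sits on the axis of the first, so the field there is axial: E₁ = 2kp₁/r³ along +z.
E₁ = 2(8.99×10⁹)(1.83×10⁻¹³)/(0.232)³ = 0.2635 N/C.
Torque on the second dipole: τ = p₂ E₁ sinθ.
τ = (5.07×10⁻⁹)(0.2635)·sin90° = 1.336×10⁻⁹ N·m.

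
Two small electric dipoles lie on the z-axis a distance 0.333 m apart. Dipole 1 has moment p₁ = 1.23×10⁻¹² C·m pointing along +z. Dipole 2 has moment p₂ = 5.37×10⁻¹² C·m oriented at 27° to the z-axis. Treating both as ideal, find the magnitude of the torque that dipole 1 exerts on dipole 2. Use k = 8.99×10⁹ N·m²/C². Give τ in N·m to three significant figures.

τ ≈ 1.46×10⁻¹² N·m

The second dipole sits on the axis of the first, so the field there is axial: E₁ = 2kp₁/r³ along +z.
E₁ = 2(8.99×10⁹)(1.23×10⁻¹²)/(0.333)³ = 0.5989 N/C.
Torque on the second dipole: τ = p₂ E₁ sinθ.
τ = (5.37×10⁻¹²)(0.5989)·sin27° = 1.460×10⁻¹² N·m.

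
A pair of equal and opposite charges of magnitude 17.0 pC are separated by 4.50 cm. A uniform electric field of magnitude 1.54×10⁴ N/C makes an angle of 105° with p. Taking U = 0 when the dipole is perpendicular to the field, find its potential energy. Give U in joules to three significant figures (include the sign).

U ≈ 3.05×10⁻⁹ J

Dipole moment p = qd = (1.70×10⁻¹¹ C)(0.0450 m) = 7.65×10⁻¹³ C·m.
U = −p·E = −pE cosθ.
U = −(7.65×10⁻¹³)(1.54×10⁴)·cos105° = 3.049×10⁻⁹ J.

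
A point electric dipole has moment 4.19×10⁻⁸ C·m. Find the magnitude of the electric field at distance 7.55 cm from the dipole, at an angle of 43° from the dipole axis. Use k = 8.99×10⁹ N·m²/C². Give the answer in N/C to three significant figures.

At angle θ the dipole field magnitude is E = (kp/r³)·√(1 + 3cos²θ).
kp/r³ = (8.99×10⁹)(4.19×10⁻⁸) / (0.0755)³ = 8.753×10⁵ N/C.
√(1 + 3cos²43°) = √(1 + 3·0.5349) = √2.6046 ≈ 1.6139.
E ≈ 8.753×10⁵ × 1.614 = 1.413×10⁶ N/C.

E ≈ 1.41×10⁶ N/C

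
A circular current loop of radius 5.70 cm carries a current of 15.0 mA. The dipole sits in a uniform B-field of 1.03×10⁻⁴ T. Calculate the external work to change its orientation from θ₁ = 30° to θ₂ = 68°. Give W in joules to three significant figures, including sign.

W ≈ 7.75×10⁻⁹ J

Magnetic moment m = IA = Iπa² = (0.0150)·π·(0.0570)² = 1.531×10⁻⁴ A·m².
W_ext = ΔU = −mB cosθ₂ + mB cosθ₁ = mB(cosθ₁ − cosθ₂).
W = (1.531×10⁻⁴)(1.03×10⁻⁴)·(cos30° − cos68°) = (1.577×10⁻⁸)·(+0.4914) = 7.749×10⁻⁹ J.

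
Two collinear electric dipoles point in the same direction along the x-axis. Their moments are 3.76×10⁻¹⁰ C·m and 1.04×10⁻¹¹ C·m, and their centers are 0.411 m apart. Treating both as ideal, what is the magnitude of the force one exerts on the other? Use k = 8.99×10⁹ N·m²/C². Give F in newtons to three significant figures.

On-axis field of dipole 1 at distance r: E = 2kp₁/r³. Force on dipole 2 is F = p₂·dE/dr (gradient along axis).
dE/dr = −6kp₁/r⁴, so |F| = 6kp₁p₂/r⁴ (attractive for aligned moments).
F = 6(8.99×10⁹)(3.76×10⁻¹⁰)(1.04×10⁻¹¹)/(0.411)⁴ = 7.392×10⁻⁹ N.

F ≈ 7.39×10⁻⁹ N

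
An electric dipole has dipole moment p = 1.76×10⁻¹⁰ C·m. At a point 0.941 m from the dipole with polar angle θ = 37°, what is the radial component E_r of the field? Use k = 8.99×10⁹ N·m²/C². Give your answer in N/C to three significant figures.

For a dipole, E_r = (2kp cosθ)/r³.
kp/r³ = (8.99×10⁹)(1.76×10⁻¹⁰)/(0.941)³ = 1.899 N/C.
E_r = 2·1.899·cos37° = 3.033 N/C.

E_r ≈ 3.03 N/C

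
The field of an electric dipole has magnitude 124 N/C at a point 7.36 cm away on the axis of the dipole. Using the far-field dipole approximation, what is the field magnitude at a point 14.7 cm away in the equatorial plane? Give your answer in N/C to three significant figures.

Dipole fields scale as 1/r³ in the far field.
The axial field is twice the equatorial field at the same r, so the geometry factor is 1/2.
E₂ = E₁ · (1/2) · (r₁/r₂)³ = 124 · 0.5 · (7.36/14.7)³.
(r₁/r₂)³ = (0.5007)³ = 0.1255.
E₂ ≈ 7.782 N/C.

E ≈ 7.78 N/C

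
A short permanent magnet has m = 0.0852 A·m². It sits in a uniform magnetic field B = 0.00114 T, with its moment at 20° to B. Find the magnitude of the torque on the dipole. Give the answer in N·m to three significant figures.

τ ≈ 3.32×10⁻⁵ N·m

Torque on a magnetic dipole: τ = mB sinθ.
τ = (0.0852)(0.00114)·sin20° = 3.322×10⁻⁵ N·m.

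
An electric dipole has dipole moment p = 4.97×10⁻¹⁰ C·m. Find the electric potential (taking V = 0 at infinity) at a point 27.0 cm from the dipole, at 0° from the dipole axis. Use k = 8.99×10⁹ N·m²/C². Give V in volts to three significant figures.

V ≈ 61.3 V

The dipole potential is V = kp cosθ / r².
V = (8.99×10⁹)(4.97×10⁻¹⁰)·cos0° / (0.270)² = 61.29 V.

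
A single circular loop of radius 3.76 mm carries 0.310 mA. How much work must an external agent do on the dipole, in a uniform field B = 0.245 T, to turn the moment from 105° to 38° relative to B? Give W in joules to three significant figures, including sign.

Magnetic moment m = IA = Iπa² = (3.10×10⁻⁴)·π·(0.00376)² = 1.377×10⁻⁸ A·m².
W_ext = ΔU = −mB cosθ₂ + mB cosθ₁ = mB(cosθ₁ − cosθ₂).
W = (1.377×10⁻⁸)(0.245)·(cos105° − cos38°) = (3.374×10⁻⁹)·(-1.0468) = -3.532×10⁻⁹ J.

W ≈ -3.53×10⁻⁹ J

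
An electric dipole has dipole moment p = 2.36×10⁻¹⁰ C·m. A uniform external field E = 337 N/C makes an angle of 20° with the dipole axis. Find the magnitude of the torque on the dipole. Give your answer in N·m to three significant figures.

Torque on an electric dipole: τ = pE sinθ.
τ = (2.36×10⁻¹⁰)(337)·sin20° = 2.720×10⁻⁸ N·m.

τ ≈ 2.72×10⁻⁸ N·m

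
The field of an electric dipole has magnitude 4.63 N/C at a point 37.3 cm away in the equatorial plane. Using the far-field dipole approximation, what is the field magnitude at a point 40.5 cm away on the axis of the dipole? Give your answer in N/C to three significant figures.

Dipole fields scale as 1/r³ in the far field.
The axial field is twice the equatorial field at the same r, so the geometry factor is 2/1.
E₂ = E₁ · (2/1) · (r₁/r₂)³ = 4.63 · 2 · (37.3/40.5)³.
(r₁/r₂)³ = (0.921)³ = 0.7812.
E₂ ≈ 7.234 N/C.

E ≈ 7.23 N/C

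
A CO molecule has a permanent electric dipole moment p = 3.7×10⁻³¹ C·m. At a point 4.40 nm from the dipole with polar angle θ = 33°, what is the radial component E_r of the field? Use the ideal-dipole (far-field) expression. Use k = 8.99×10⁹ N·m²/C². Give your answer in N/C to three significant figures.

E_r ≈ 6.55×10⁴ N/C

For a dipole, E_r = (2kp cosθ)/r³.
kp/r³ = (8.99×10⁹)(3.70×10⁻³¹)/(4.40×10⁻⁹)³ = 3.905×10⁴ N/C.
E_r = 2·3.905×10⁴·cos33° = 6.550×10⁴ N/C.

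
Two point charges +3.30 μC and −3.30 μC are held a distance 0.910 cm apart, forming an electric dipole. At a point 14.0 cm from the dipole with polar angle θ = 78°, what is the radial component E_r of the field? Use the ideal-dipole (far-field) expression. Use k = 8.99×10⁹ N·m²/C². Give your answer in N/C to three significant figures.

E_r ≈ 4.09×10⁴ N/C

Dipole moment p = qd = (3.30×10⁻⁶ C)(0.00910 m) = 3.003×10⁻⁸ C·m.
For a dipole, E_r = (2kp cosθ)/r³.
kp/r³ = (8.99×10⁹)(3.003×10⁻⁸)/(0.140)³ = 9.839×10⁴ N/C.
E_r = 2·9.839×10⁴·cos78° = 4.091×10⁴ N/C.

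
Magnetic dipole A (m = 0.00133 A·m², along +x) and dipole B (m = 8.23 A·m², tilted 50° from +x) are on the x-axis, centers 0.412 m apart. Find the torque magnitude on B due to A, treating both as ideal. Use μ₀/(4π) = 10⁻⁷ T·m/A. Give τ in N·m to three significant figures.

τ ≈ 2.40×10⁻⁸ N·m

Dipole B is on the axis of dipole A, so B₁ there is axial: B₁ = (μ₀/4π)·2m₁/r³ along +x.
B₁ = 2(10⁻⁷)(0.00133)/(0.412)³ = 3.804×10⁻⁹ T.
τ = m₂ B₁ sinθ.
τ = (8.23)(3.804×10⁻⁹)·sin50° = 2.398×10⁻⁸ N·m.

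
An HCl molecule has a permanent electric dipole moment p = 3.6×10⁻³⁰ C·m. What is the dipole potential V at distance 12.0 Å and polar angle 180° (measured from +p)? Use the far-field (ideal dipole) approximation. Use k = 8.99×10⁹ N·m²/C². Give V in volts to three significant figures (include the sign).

The dipole potential is V = kp cosθ / r².
V = (8.99×10⁹)(3.60×10⁻³⁰)·cos180° / (1.20×10⁻⁹)² = -0.02248 V.

V ≈ -0.0225 V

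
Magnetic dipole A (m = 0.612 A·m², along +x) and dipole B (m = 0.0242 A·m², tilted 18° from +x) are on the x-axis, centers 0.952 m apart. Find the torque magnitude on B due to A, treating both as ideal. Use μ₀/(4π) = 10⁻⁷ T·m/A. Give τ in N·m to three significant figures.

τ ≈ 1.06×10⁻⁹ N·m

Dipole B is on the axis of dipole A, so B₁ there is axial: B₁ = (μ₀/4π)·2m₁/r³ along +x.
B₁ = 2(10⁻⁷)(0.612)/(0.952)³ = 1.419×10⁻⁷ T.
τ = m₂ B₁ sinθ.
τ = (0.0242)(1.419×10⁻⁷)·sin18° = 1.061×10⁻⁹ N·m.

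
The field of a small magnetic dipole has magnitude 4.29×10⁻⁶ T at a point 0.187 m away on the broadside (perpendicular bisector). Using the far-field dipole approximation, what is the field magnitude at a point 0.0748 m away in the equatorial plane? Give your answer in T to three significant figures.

Dipole fields scale as 1/r³ in the far field; the geometry is the same at both points.
B₂ = B₁ · (r₁/r₂)³ = 4.29×10⁻⁶ · (0.187/0.0748)³.
(r₁/r₂)³ = (2.5)³ = 15.62.
B₂ ≈ 6.703×10⁻⁵ T.

B ≈ 6.70×10⁻⁵ T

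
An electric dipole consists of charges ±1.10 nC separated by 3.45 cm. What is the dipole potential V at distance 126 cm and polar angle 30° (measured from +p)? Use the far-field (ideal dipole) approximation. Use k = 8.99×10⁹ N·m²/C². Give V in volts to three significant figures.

V ≈ 0.186 V

Dipole moment p = qd = (1.10×10⁻⁹ C)(0.0345 m) = 3.795×10⁻¹¹ C·m.
The dipole potential is V = kp cosθ / r².
V = (8.99×10⁹)(3.795×10⁻¹¹)·cos30° / (1.26)² = 0.1861 V.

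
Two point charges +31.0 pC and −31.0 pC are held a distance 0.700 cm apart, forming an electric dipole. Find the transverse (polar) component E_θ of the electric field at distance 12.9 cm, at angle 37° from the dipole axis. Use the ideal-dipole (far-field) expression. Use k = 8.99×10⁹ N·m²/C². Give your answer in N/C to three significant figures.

Dipole moment p = qd = (3.10×10⁻¹¹ C)(0.00700 m) = 2.17×10⁻¹³ C·m.
For a dipole, E_θ = (kp sinθ)/r³.
kp/r³ = (8.99×10⁹)(2.17×10⁻¹³)/(0.129)³ = 0.9088 N/C.
E_θ = 0.9088·sin37° = 0.5469 N/C.

E_θ ≈ 0.547 N/C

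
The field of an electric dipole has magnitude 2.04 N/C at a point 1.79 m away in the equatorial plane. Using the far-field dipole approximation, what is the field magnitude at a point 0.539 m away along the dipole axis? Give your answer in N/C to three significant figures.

E ≈ 149 N/C

Dipole fields scale as 1/r³ in the far field.
The axial field is twice the equatorial field at the same r, so the geometry factor is 2/1.
E₂ = E₁ · (2/1) · (r₁/r₂)³ = 2.04 · 2 · (1.79/0.539)³.
(r₁/r₂)³ = (3.321)³ = 36.63.
E₂ ≈ 149.4 N/C.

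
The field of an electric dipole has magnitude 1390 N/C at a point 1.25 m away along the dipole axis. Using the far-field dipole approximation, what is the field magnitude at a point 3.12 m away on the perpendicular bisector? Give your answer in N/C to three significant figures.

Dipole fields scale as 1/r³ in the far field.
The axial field is twice the equatorial field at the same r, so the geometry factor is 1/2.
E₂ = E₁ · (1/2) · (r₁/r₂)³ = 1390 · 0.5 · (1.25/3.12)³.
(r₁/r₂)³ = (0.4006)³ = 0.06431.
E₂ ≈ 44.69 N/C.

E ≈ 44.7 N/C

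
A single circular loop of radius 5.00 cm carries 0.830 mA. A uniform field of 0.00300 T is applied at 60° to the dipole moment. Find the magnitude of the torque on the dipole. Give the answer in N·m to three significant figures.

Magnetic moment m = IA = Iπa² = (8.30×10⁻⁴)·π·(0.0500)² = 6.519×10⁻⁶ A·m².
Torque on a magnetic dipole: τ = mB sinθ.
τ = (6.519×10⁻⁶)(0.00300)·sin60° = 1.694×10⁻⁸ N·m.

τ ≈ 1.69×10⁻⁸ N·m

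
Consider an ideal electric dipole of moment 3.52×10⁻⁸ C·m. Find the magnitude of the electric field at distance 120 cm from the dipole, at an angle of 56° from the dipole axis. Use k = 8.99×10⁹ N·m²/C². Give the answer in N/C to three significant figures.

E ≈ 255 N/C

At angle θ the dipole field magnitude is E = (kp/r³)·√(1 + 3cos²θ).
kp/r³ = (8.99×10⁹)(3.52×10⁻⁸) / (1.20)³ = 183.1 N/C.
√(1 + 3cos²56°) = √(1 + 3·0.3127) = √1.9381 ≈ 1.3922.
E ≈ 183.1 × 1.392 = 254.9 N/C.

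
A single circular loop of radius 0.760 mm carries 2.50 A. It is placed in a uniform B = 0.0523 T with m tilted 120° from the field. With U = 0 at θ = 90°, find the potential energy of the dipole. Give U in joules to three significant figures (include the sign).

U ≈ 1.19×10⁻⁷ J

Magnetic moment m = IA = Iπa² = (2.50)·π·(7.60×10⁻⁴)² = 4.536×10⁻⁶ A·m².
U = −m·B = −mB cosθ.
U = −(4.536×10⁻⁶)(0.0523)·cos120° = 1.186×10⁻⁷ J.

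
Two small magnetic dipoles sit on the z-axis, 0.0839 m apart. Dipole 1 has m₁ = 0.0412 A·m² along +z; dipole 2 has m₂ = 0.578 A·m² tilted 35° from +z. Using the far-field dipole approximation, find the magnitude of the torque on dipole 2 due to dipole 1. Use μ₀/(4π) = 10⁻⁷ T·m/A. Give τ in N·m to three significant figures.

τ ≈ 4.63×10⁻⁶ N·m

Dipole B is on the axis of dipole A, so B₁ there is axial: B₁ = (μ₀/4π)·2m₁/r³ along +z.
B₁ = 2(10⁻⁷)(0.0412)/(0.0839)³ = 1.395×10⁻⁵ T.
τ = m₂ B₁ sinθ.
τ = (0.578)(1.395×10⁻⁵)·sin35° = 4.626×10⁻⁶ N·m.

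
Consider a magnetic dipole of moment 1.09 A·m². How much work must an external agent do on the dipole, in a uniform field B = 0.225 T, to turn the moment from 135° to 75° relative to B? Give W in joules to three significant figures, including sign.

W ≈ -0.237 J

W_ext = ΔU = −mB cosθ₂ + mB cosθ₁ = mB(cosθ₁ − cosθ₂).
W = (1.09)(0.225)·(cos135° − cos75°) = (0.2453)·(-0.9659) = -0.2369 J.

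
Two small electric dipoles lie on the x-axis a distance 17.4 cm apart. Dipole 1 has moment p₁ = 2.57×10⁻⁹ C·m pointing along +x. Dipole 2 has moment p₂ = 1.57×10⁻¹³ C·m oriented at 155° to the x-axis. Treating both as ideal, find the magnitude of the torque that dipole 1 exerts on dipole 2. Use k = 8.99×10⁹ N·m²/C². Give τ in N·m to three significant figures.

The second dipole sits on the axis of the first, so the field there is axial: E₁ = 2kp₁/r³ along +x.
E₁ = 2(8.99×10⁹)(2.57×10⁻⁹)/(0.174)³ = 8772 N/C.
Torque on the second dipole: τ = p₂ E₁ sinθ.
τ = (1.57×10⁻¹³)(8772)·sin155° = 5.820×10⁻¹⁰ N·m.

τ ≈ 5.82×10⁻¹⁰ N·m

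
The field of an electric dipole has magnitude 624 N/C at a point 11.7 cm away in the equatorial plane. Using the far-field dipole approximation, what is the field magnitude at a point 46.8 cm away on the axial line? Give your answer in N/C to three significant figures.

E ≈ 19.5 N/C

Dipole fields scale as 1/r³ in the far field.
The axial field is twice the equatorial field at the same r, so the geometry factor is 2/1.
E₂ = E₁ · (2/1) · (r₁/r₂)³ = 624 · 2 · (11.7/46.8)³.
(r₁/r₂)³ = (0.25)³ = 0.01562.
E₂ ≈ 19.50 N/C.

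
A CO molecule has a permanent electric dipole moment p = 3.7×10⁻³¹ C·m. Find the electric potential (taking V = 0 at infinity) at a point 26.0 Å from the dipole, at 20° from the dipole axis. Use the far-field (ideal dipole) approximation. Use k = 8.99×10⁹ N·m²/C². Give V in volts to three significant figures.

The dipole potential is V = kp cosθ / r².
V = (8.99×10⁹)(3.70×10⁻³¹)·cos20° / (2.60×10⁻⁹)² = 4.624×10⁻⁴ V.

V ≈ 4.62×10⁻⁴ V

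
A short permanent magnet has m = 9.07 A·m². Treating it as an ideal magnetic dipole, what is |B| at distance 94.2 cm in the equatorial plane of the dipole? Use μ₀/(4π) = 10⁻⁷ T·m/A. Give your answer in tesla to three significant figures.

B ≈ 1.09×10⁻⁶ T

In the equatorial plane B = (μ₀/4π)·m/r³ (half the axial value).
B = (10⁻⁷)·(9.07) / (0.942)³ = 1.085×10⁻⁶ T.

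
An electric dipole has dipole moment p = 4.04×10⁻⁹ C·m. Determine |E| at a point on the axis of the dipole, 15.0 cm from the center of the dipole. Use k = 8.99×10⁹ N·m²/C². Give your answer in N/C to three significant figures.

On the dipole axis E = 2kp/r³.
E = 2·(8.99×10⁹)(4.04×10⁻⁹) / (0.150)³ = 2.152×10⁴ N/C.

E ≈ 2.15×10⁴ N/C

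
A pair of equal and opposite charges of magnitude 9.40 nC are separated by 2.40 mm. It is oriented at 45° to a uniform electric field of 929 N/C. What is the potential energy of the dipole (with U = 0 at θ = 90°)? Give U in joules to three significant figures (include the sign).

U ≈ -1.48×10⁻⁸ J

Dipole moment p = qd = (9.40×10⁻⁹ C)(0.00240 m) = 2.256×10⁻¹¹ C·m.
U = −p·E = −pE cosθ.
U = −(2.256×10⁻¹¹)(929)·cos45° = -1.482×10⁻⁸ J.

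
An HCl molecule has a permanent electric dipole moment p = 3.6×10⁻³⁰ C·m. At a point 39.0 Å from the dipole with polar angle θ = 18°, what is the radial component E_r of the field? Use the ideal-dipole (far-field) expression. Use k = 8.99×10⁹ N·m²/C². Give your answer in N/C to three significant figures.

E_r ≈ 1.04×10⁶ N/C

For a dipole, E_r = (2kp cosθ)/r³.
kp/r³ = (8.99×10⁹)(3.60×10⁻³⁰)/(3.90×10⁻⁹)³ = 5.456×10⁵ N/C.
E_r = 2·5.456×10⁵·cos18° = 1.038×10⁶ N/C.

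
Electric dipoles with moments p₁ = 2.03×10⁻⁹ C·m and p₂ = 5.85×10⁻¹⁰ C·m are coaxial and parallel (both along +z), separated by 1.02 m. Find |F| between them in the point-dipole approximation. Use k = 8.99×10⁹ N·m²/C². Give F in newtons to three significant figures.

On-axis field of dipole 1 at distance r: E = 2kp₁/r³. Force on dipole 2 is F = p₂·dE/dr (gradient along axis).
dE/dr = −6kp₁/r⁴, so |F| = 6kp₁p₂/r⁴ (attractive for aligned moments).
F = 6(8.99×10⁹)(2.03×10⁻⁹)(5.85×10⁻¹⁰)/(1.02)⁴ = 5.918×10⁻⁸ N.

F ≈ 5.92×10⁻⁸ N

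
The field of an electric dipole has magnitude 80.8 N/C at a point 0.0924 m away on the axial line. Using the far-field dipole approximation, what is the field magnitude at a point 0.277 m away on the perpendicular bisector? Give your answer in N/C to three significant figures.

Dipole fields scale as 1/r³ in the far field.
The axial field is twice the equatorial field at the same r, so the geometry factor is 1/2.
E₂ = E₁ · (1/2) · (r₁/r₂)³ = 80.8 · 0.5 · (0.0924/0.277)³.
(r₁/r₂)³ = (0.3336)³ = 0.03712.
E₂ ≈ 1.500 N/C.

E ≈ 1.50 N/C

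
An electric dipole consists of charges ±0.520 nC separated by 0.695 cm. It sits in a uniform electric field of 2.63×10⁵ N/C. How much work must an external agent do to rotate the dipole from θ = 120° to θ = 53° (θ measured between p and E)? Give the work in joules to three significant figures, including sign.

Dipole moment p = qd = (5.20×10⁻¹⁰ C)(0.00695 m) = 3.614×10⁻¹² C·m.
W_ext = ΔU = U(θ₂) − U(θ₁) = −pE cosθ₂ − (−pE cosθ₁) = pE(cosθ₁ − cosθ₂).
W = (3.614×10⁻¹²)(2.63×10⁵)·(cos120° − cos53°) = (9.505×10⁻⁷)·(-1.1018) = -1.047×10⁻⁶ J.

W ≈ -1.05×10⁻⁶ J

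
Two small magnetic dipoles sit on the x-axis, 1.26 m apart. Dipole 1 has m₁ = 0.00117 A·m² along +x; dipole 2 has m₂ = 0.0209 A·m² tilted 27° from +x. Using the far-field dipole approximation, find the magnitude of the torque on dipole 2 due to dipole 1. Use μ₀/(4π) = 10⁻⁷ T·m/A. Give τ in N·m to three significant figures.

Dipole B is on the axis of dipole A, so B₁ there is axial: B₁ = (μ₀/4π)·2m₁/r³ along +x.
B₁ = 2(10⁻⁷)(0.00117)/(1.26)³ = 1.170×10⁻¹⁰ T.
τ = m₂ B₁ sinθ.
τ = (0.0209)(1.170×10⁻¹⁰)·sin27° = 1.110×10⁻¹² N·m.

τ ≈ 1.11×10⁻¹² N·m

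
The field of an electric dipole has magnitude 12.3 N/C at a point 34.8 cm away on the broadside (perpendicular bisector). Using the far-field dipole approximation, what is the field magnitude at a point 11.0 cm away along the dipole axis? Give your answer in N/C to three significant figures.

Dipole fields scale as 1/r³ in the far field.
The axial field is twice the equatorial field at the same r, so the geometry factor is 2/1.
E₂ = E₁ · (2/1) · (r₁/r₂)³ = 12.3 · 2 · (34.8/11.0)³.
(r₁/r₂)³ = (3.164)³ = 31.66.
E₂ ≈ 778.9 N/C.

E ≈ 779 N/C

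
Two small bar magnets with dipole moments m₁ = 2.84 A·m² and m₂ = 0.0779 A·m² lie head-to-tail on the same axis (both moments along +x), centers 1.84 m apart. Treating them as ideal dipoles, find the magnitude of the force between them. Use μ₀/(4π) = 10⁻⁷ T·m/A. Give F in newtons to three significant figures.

On-axis B of dipole 1: B = (μ₀/4π)·2m₁/r³. Force on dipole 2: F = m₂·dB/dr.
dB/dr = −(μ₀/4π)·6m₁/r⁴, so |F| = (μ₀/4π)·6m₁m₂/r⁴.
F = 6(10⁻⁷)(2.84)(0.0779)/(1.84)⁴ = 1.158×10⁻⁸ N.

F ≈ 1.16×10⁻⁸ N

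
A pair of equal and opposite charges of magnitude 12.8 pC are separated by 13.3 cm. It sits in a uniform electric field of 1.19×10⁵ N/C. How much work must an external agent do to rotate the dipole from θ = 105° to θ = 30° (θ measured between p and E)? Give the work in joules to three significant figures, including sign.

Dipole moment p = qd = (1.28×10⁻¹¹ C)(0.133 m) = 1.702×10⁻¹² C·m.
W_ext = ΔU = U(θ₂) − U(θ₁) = −pE cosθ₂ − (−pE cosθ₁) = pE(cosθ₁ − cosθ₂).
W = (1.702×10⁻¹²)(1.19×10⁵)·(cos105° − cos30°) = (2.025×10⁻⁷)·(-1.1248) = -2.278×10⁻⁷ J.

W ≈ -2.28×10⁻⁷ J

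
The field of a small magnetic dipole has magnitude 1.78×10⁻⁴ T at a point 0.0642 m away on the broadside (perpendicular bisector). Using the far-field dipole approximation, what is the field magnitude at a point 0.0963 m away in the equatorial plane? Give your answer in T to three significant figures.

B ≈ 5.27×10⁻⁵ T

Dipole fields scale as 1/r³ in the far field; the geometry is the same at both points.
B₂ = B₁ · (r₁/r₂)³ = 1.78×10⁻⁴ · (0.0642/0.0963)³.
(r₁/r₂)³ = (0.6667)³ = 0.2963.
B₂ ≈ 5.274×10⁻⁵ T.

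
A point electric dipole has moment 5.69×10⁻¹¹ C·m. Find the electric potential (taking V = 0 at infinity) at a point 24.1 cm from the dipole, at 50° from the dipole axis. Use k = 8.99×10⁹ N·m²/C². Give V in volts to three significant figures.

V ≈ 5.66 V

The dipole potential is V = kp cosθ / r².
V = (8.99×10⁹)(5.69×10⁻¹¹)·cos50° / (0.241)² = 5.661 V.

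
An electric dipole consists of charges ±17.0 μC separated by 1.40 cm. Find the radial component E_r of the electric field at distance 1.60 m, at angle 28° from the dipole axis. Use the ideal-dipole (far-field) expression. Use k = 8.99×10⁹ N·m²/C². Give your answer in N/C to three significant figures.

E_r ≈ 922 N/C

Dipole moment p = qd = (1.70×10⁻⁵ C)(0.0140 m) = 2.38×10⁻⁷ C·m.
For a dipole, E_r = (2kp cosθ)/r³.
kp/r³ = (8.99×10⁹)(2.38×10⁻⁷)/(1.60)³ = 522.4 N/C.
E_r = 2·522.4·cos28° = 922.4 N/C.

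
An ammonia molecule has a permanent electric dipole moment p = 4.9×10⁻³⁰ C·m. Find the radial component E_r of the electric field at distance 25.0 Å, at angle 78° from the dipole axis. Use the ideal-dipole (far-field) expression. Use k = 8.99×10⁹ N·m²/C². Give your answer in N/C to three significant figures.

E_r ≈ 1.17×10⁶ N/C

For a dipole, E_r = (2kp cosθ)/r³.
kp/r³ = (8.99×10⁹)(4.90×10⁻³⁰)/(2.50×10⁻⁹)³ = 2.819×10⁶ N/C.
E_r = 2·2.819×10⁶·cos78° = 1.172×10⁶ N/C.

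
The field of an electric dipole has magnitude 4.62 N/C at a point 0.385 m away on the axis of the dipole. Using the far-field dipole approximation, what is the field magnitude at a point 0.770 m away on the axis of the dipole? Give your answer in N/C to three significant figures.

E ≈ 0.578 N/C

Dipole fields scale as 1/r³ in the far field; the geometry is the same at both points.
E₂ = E₁ · (r₁/r₂)³ = 4.62 · (0.385/0.770)³.
(r₁/r₂)³ = (0.5)³ = 0.125.
E₂ ≈ 0.5775 N/C.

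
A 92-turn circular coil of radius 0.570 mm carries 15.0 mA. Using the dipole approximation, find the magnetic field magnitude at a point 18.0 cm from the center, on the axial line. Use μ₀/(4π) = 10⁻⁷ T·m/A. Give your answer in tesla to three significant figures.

B ≈ 4.83×10⁻¹¹ T

m = NIA = NIπa² = 92·(0.0150)·π·(5.70×10⁻⁴)² = 1.409×10⁻⁶ A·m².
On axis B = (μ₀/4π)·2m/r³.
B = 2·(10⁻⁷)·(1.409×10⁻⁶) / (0.180)³ = 4.832×10⁻¹¹ T.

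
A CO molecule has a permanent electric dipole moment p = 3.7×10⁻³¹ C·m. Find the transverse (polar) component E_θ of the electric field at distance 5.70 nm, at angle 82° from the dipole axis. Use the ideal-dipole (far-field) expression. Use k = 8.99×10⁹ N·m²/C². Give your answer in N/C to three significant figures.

E_θ ≈ 1.78×10⁴ N/C

For a dipole, E_θ = (kp sinθ)/r³.
kp/r³ = (8.99×10⁹)(3.70×10⁻³¹)/(5.70×10⁻⁹)³ = 1.796×10⁴ N/C.
E_θ = 1.796×10⁴·sin82° = 1.779×10⁴ N/C.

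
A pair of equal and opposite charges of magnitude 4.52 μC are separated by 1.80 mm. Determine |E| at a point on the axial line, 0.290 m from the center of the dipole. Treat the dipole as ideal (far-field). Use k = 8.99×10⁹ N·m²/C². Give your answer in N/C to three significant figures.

Dipole moment p = qd = (4.52×10⁻⁶ C)(0.00180 m) = 8.136×10⁻⁹ C·m.
On the dipole axis E = 2kp/r³.
E = 2·(8.99×10⁹)(8.136×10⁻⁹) / (0.290)³ = 5998 N/C.

E ≈ 6000 N/C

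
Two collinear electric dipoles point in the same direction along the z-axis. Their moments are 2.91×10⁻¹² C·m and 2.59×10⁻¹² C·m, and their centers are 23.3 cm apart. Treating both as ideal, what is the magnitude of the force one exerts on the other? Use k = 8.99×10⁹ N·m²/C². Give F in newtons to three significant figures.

F ≈ 1.38×10⁻¹⁰ N

On-axis field of dipole 1 at distance r: E = 2kp₁/r³. Force on dipole 2 is F = p₂·dE/dr (gradient along axis).
dE/dr = −6kp₁/r⁴, so |F| = 6kp₁p₂/r⁴ (attractive for aligned moments).
F = 6(8.99×10⁹)(2.91×10⁻¹²)(2.59×10⁻¹²)/(0.233)⁴ = 1.379×10⁻¹⁰ N.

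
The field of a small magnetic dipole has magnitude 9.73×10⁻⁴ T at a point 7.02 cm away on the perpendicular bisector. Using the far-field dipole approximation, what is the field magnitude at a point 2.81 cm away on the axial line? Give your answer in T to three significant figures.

Dipole fields scale as 1/r³ in the far field.
The axial field is twice the equatorial field at the same r, so the geometry factor is 2/1.
B₂ = B₁ · (2/1) · (r₁/r₂)³ = 9.73×10⁻⁴ · 2 · (7.02/2.81)³.
(r₁/r₂)³ = (2.498)³ = 15.59.
B₂ ≈ 0.03034 T.

B ≈ 0.0303 T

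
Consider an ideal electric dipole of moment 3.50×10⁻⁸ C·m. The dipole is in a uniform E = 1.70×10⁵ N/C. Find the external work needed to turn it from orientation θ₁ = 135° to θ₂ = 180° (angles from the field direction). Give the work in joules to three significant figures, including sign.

W_ext = ΔU = U(θ₂) − U(θ₁) = −pE cosθ₂ − (−pE cosθ₁) = pE(cosθ₁ − cosθ₂).
W = (3.50×10⁻⁸)(1.70×10⁵)·(cos135° − cos180°) = (0.005950)·(+0.2929) = 0.001743 J.

W ≈ 0.00174 J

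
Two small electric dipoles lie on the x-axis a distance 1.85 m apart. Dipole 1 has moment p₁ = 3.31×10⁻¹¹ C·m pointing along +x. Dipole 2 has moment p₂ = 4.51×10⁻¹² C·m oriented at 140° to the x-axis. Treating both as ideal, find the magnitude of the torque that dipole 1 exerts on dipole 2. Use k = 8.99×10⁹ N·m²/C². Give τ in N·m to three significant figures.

The second dipole sits on the axis of the first, so the field there is axial: E₁ = 2kp₁/r³ along +x.
E₁ = 2(8.99×10⁹)(3.31×10⁻¹¹)/(1.85)³ = 0.09399 N/C.
Torque on the second dipole: τ = p₂ E₁ sinθ.
τ = (4.51×10⁻¹²)(0.09399)·sin140° = 2.725×10⁻¹³ N·m.

τ ≈ 2.72×10⁻¹³ N·m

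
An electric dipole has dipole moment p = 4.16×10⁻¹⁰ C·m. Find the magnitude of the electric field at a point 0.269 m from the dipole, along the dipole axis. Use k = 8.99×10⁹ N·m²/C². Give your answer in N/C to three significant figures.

On the dipole axis E = 2kp/r³.
E = 2·(8.99×10⁹)(4.16×10⁻¹⁰) / (0.269)³ = 384.3 N/C.

E ≈ 384 N/C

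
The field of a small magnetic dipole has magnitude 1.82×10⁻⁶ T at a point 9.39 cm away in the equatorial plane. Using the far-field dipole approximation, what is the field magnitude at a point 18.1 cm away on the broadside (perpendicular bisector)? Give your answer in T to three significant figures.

B ≈ 2.54×10⁻⁷ T

Dipole fields scale as 1/r³ in the far field; the geometry is the same at both points.
B₂ = B₁ · (r₁/r₂)³ = 1.82×10⁻⁶ · (9.39/18.1)³.
(r₁/r₂)³ = (0.5188)³ = 0.1396.
B₂ ≈ 2.541×10⁻⁷ T.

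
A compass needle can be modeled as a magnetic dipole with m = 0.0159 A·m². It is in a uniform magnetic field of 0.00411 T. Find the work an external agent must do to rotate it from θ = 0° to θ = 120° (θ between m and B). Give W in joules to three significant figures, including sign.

W ≈ 9.80×10⁻⁵ J

W_ext = ΔU = −mB cosθ₂ + mB cosθ₁ = mB(cosθ₁ − cosθ₂).
W = (0.0159)(0.00411)·(cos0° − cos120°) = (6.535×10⁻⁵)·(+1.5000) = 9.802×10⁻⁵ J.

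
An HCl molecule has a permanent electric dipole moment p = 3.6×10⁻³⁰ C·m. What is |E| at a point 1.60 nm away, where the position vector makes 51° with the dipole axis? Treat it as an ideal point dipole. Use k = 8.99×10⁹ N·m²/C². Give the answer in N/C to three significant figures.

At angle θ the dipole field magnitude is E = (kp/r³)·√(1 + 3cos²θ).
kp/r³ = (8.99×10⁹)(3.60×10⁻³⁰) / (1.60×10⁻⁹)³ = 7.901×10⁶ N/C.
√(1 + 3cos²51°) = √(1 + 3·0.3960) = √2.1881 ≈ 1.4792.
E ≈ 7.901×10⁶ × 1.479 = 1.169×10⁷ N/C.

E ≈ 1.17×10⁷ N/C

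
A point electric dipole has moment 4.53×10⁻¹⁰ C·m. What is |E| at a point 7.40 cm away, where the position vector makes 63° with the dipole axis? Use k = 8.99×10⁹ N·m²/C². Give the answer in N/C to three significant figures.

At angle θ the dipole field magnitude is E = (kp/r³)·√(1 + 3cos²θ).
kp/r³ = (8.99×10⁹)(4.53×10⁻¹⁰) / (0.0740)³ = 1.005×10⁴ N/C.
√(1 + 3cos²63°) = √(1 + 3·0.2061) = √1.6183 ≈ 1.2721.
E ≈ 1.005×10⁴ × 1.272 = 1.278×10⁴ N/C.

E ≈ 1.28×10⁴ N/C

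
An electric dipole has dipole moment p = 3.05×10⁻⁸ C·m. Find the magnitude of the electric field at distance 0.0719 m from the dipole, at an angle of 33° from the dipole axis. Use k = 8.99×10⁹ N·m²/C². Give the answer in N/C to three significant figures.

At angle θ the dipole field magnitude is E = (kp/r³)·√(1 + 3cos²θ).
kp/r³ = (8.99×10⁹)(3.05×10⁻⁸) / (0.0719)³ = 7.377×10⁵ N/C.
√(1 + 3cos²33°) = √(1 + 3·0.7034) = √3.1101 ≈ 1.7635.
E ≈ 7.377×10⁵ × 1.764 = 1.301×10⁶ N/C.

E ≈ 1.30×10⁶ N/C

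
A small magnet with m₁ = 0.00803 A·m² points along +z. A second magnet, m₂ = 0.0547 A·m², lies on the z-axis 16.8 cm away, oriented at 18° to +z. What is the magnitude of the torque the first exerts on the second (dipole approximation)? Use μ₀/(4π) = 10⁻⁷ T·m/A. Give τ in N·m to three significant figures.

τ ≈ 5.73×10⁻⁹ N·m

Dipole B is on the axis of dipole A, so B₁ there is axial: B₁ = (μ₀/4π)·2m₁/r³ along +z.
B₁ = 2(10⁻⁷)(0.00803)/(0.168)³ = 3.387×10⁻⁷ T.
τ = m₂ B₁ sinθ.
τ = (0.0547)(3.387×10⁻⁷)·sin18° = 5.725×10⁻⁹ N·m.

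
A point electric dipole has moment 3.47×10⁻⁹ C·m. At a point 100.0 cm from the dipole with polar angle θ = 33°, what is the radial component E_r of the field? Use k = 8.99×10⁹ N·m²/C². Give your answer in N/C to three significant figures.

For a dipole, E_r = (2kp cosθ)/r³.
kp/r³ = (8.99×10⁹)(3.47×10⁻⁹)/(1.00)³ = 31.20 N/C.
E_r = 2·31.20·cos33° = 52.33 N/C.

E_r ≈ 52.3 N/C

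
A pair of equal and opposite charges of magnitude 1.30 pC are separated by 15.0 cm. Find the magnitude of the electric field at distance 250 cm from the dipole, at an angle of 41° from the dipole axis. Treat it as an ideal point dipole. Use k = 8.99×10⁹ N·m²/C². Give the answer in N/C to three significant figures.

Dipole moment p = qd = (1.30×10⁻¹² C)(0.150 m) = 1.95×10⁻¹³ C·m.
At angle θ the dipole field magnitude is E = (kp/r³)·√(1 + 3cos²θ).
kp/r³ = (8.99×10⁹)(1.95×10⁻¹³) / (2.50)³ = 1.122×10⁻⁴ N/C.
√(1 + 3cos²41°) = √(1 + 3·0.5696) = √2.7088 ≈ 1.6458.
E ≈ 1.122×10⁻⁴ × 1.646 = 1.847×10⁻⁴ N/C.

E ≈ 1.85×10⁻⁴ N/C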